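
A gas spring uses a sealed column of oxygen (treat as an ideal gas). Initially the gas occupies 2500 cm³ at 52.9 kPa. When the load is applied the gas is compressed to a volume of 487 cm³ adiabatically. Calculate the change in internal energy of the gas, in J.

γ = 7/5 for a diatomic ideal gas.
P₂ = P₁(V₁/V₂)^γ = 52.9×(2500/487)^(7/5) = 522.4 kPa.
For a reversible adiabat, W_by_gas = (P₁V₁ − P₂V₂)/(γ−1).
W_by = (52900×0.0025 − 522400×0.000487) / (2/5) = -305.4 J.
Q = 0 ⇒ ΔU = −W_by = 305.4 J.

ΔU ≈ 305 J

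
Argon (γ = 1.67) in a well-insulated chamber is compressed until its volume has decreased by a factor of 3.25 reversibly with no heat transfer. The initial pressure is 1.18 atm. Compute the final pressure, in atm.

Since PV^γ is constant along a reversible adiabat, P₂ = P₁ (V₁/V₂)^γ.
P₂ = 1.18 × 3.25^(1.67) = 8.447 atm.

P₂ ≈ 8.45 atm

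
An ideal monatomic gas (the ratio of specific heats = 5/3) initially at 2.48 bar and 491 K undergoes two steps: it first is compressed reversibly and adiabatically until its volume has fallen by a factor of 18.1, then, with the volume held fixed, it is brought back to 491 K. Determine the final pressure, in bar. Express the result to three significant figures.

Adiabatic step (PV^γ = const): P₂ = 2.48×18.1^(5/3) = 309.4 bar; T₂ = 491×18.1^(2/3) = 3385 K.
Isochoric: P₃ = P₂(T₃/T₂) = 309.4 × (491/3385) = 44.89 bar.

P₃ ≈ 44.9 bar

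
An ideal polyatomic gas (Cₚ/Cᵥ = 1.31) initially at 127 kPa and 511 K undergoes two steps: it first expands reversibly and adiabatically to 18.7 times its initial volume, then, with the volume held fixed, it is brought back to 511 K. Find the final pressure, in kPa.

P₃ ≈ 6.79 kPa

Adiabatic step (PV^γ = const): P₂ = 127×(1/18.7)^(1.31) = 2.74 kPa; T₂ = 511×(1/18.7)^(0.31) = 206.1 K.
Isochoric: P₃ = P₂(T₃/T₂) = 2.74 × (511/206.1) = 6.791 kPa.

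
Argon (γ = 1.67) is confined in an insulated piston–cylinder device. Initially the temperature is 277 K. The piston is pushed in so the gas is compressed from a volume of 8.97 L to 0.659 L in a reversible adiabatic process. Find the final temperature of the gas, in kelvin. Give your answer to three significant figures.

T₂ ≈ 1590 K

Adiabatic: T₁V₁^(γ−1) = T₂V₂^(γ−1) ⇒ T₂ = T₁ (V₁/V₂)^(γ−1).
T₂ = 277 × (8.97/0.659)^(0.67) = 1593 K.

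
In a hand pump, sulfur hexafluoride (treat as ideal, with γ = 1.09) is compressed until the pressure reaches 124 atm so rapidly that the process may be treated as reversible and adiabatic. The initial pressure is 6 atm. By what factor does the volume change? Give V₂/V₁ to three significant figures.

V₂/V₁ ≈ 0.0621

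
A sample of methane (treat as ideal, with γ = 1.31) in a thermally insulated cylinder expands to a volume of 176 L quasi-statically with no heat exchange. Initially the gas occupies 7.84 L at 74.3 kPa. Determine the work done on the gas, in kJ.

W ≈ -1.16 kJ

P₂ = P₁(V₁/V₂)^γ = 74.3×(7.84/176)^(1.31) = 1.262 kPa.
For a reversible adiabat, W_by_gas = (P₁V₁ − P₂V₂)/(γ−1).
W_by = (74300×0.00784 − 1262×0.176) / (0.31) = 1163 J.
W_on_gas = −W_by = -1163 J.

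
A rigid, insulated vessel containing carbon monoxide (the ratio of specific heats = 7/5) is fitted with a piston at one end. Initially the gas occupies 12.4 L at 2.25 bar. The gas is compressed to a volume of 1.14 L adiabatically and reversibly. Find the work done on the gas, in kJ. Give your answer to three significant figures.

W ≈ 11.1 kJ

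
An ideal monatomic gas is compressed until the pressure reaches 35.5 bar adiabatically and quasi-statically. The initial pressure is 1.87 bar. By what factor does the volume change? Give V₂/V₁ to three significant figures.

From PV^γ = const, V₂/V₁ = (P₁/P₂)^(1/γ).
For a monatomic ideal gas γ = 5/3.
V₂/V₁ = (1.87/35.5)^(3/5) = 0.171.

V₂/V₁ ≈ 0.171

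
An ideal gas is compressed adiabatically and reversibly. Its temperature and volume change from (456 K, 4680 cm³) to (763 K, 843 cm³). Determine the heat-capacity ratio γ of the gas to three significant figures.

γ ≈ 1.30

TV^(γ−1) = const ⇒ γ − 1 = ln(T₂/T₁) / ln(V₁/V₂).
γ = 1 + ln(763/456) / ln(4680/843) = 1.3.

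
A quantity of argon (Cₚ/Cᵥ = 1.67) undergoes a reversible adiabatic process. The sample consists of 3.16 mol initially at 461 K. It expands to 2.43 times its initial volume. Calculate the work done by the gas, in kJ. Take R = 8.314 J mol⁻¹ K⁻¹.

Adiabatic: T₁V₁^(γ−1) = T₂V₂^(γ−1) ⇒ T₂ = T₁ (V₁/V₂)^(γ−1).
T₂ = 461 × (1/2.43)^(0.67) = 254.3 K.
Q = 0, so ΔU = W_on_gas = nCᵥΔT with Cᵥ = R/(γ−1) = 12.41 J/(mol·K).
ΔU = 3.16 × 12.41 × (254.3 − 461) = -8105 J.
Work done by the gas = −ΔU = 8105 J.

W ≈ 8.11 kJ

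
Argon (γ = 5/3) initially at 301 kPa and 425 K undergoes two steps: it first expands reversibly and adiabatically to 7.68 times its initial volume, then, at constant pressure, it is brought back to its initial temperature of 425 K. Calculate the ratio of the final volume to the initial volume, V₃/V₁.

Adiabatic step: V₂/V₁ = 7.68; T₂ = T₁·(1/7.68)^(2/3) = 109.2 K.
Isobaric step: V₃/V₂ = T₃/T₂ = 425/109.2.
V₃/V₁ = (V₂/V₁)(V₃/V₂) = 7.68 × (425/109.2) = 29.9.

V₃/V₁ ≈ 29.9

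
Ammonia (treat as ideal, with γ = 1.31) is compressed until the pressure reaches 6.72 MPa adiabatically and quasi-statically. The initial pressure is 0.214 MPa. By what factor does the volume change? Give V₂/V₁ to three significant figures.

V₂/V₁ ≈ 0.0720

From PV^γ = const, V₂/V₁ = (P₁/P₂)^(1/γ).
V₂/V₁ = (0.214/6.72)^(0.763) = 0.07199.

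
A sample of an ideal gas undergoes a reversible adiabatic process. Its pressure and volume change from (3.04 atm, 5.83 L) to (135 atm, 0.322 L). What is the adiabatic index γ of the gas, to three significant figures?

γ ≈ 1.31

PV^γ = const ⇒ γ = ln(P₂/P₁) / ln(V₁/V₂).
γ = ln(135/3.04) / ln(5.83/0.322) = 1.31.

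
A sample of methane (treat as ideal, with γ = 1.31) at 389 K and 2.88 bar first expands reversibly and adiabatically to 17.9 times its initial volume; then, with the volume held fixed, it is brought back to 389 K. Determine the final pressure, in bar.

P₃ ≈ 0.161 bar

Adiabatic step (PV^γ = const): P₂ = 2.88×(1/17.9)^(1.31) = 0.06579 bar; T₂ = 389×(1/17.9)^(0.31) = 159.1 K.
Isochoric: P₃ = P₂(T₃/T₂) = 0.06579 × (389/159.1) = 0.1609 bar.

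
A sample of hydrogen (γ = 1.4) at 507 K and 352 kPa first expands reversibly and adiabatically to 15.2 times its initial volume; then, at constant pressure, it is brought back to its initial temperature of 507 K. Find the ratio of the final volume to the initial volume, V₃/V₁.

Adiabatic step: V₂/V₁ = 15.2; T₂ = T₁·(1/15.2)^(0.4) = 170.7 K.
Isobaric step: V₃/V₂ = T₃/T₂ = 507/170.7.
V₃/V₁ = (V₂/V₁)(V₃/V₂) = 15.2 × (507/170.7) = 45.14.

V₃/V₁ ≈ 45.1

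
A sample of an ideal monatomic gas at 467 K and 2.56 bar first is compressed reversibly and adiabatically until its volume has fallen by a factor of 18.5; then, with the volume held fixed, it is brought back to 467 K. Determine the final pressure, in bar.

For a monatomic ideal gas γ = 5/3.
Adiabatic step (PV^γ = const): P₂ = 2.56×18.5^(5/3) = 331.3 bar; T₂ = 467×18.5^(2/3) = 3267 K.
Isochoric: P₃ = P₂(T₃/T₂) = 331.3 × (467/3267) = 47.36 bar.

P₃ ≈ 47.4 bar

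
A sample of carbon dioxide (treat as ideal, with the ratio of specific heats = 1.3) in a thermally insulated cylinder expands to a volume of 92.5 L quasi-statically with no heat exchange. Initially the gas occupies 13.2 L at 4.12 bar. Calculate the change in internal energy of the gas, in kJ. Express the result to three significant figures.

P₂ = P₁(V₁/V₂)^γ = 4.12×(13.2/92.5)^(1.3) = 0.3278 bar.
For a reversible adiabat, W_by_gas = (P₁V₁ − P₂V₂)/(γ−1).
W_by = (412000×0.0132 − 32780×0.0925) / (0.3) = 8020 J.
Q = 0 ⇒ ΔU = −W_by = -8020 J.

ΔU ≈ -8.02 kJ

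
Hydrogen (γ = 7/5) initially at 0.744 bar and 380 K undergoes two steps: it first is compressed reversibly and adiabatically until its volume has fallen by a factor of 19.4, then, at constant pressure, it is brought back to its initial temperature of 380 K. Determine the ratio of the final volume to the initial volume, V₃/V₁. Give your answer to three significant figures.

Adiabatic step: V₂/V₁ = 0.05155; T₂ = T₁·19.4^(2/5) = 1244 K.
Isobaric step: V₃/V₂ = T₃/T₂ = 380/1244.
V₃/V₁ = (V₂/V₁)(V₃/V₂) = 0.05155 × (380/1244) = 0.01574.

V₃/V₁ ≈ 0.0157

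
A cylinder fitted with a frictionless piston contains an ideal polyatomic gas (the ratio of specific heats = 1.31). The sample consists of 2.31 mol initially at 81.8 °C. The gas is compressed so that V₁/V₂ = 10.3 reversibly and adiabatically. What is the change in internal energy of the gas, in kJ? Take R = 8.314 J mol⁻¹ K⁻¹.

ΔU ≈ 23.3 kJ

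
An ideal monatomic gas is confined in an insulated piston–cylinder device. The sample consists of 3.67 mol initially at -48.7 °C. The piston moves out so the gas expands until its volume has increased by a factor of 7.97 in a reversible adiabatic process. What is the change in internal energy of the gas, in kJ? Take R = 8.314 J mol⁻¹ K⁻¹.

For a reversible adiabat TV^(γ−1) is constant, so T₂ = T₁ (V₁/V₂)^(γ−1).
γ = 5/3 for a monatomic ideal gas, so γ−1 = 2/3.
T₁ = -48.7 °C = 224.4 K.
T₂ = 224.4 × (1/7.97)^(2/3) = 56.25 K.
Q = 0, so ΔU = W_on_gas = nCᵥΔT with Cᵥ = R/(γ−1) = 12.47 J/(mol·K).
ΔU = 3.67 × 12.47 × (56.25 − 224.4) = -7698 J.

ΔU ≈ -7.70 kJ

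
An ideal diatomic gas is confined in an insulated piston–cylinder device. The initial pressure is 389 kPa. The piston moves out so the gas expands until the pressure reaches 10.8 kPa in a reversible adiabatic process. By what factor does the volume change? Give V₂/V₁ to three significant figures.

V₂/V₁ ≈ 12.9

From PV^γ = const, V₂/V₁ = (P₁/P₂)^(1/γ).
For a diatomic ideal gas γ = 7/5.
V₂/V₁ = (389/10.8)^(5/7) = 12.94.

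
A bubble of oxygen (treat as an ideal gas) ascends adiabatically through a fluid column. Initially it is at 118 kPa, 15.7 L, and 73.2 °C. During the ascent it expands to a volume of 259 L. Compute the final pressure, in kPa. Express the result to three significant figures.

P₂ ≈ 2.33 kPa

Adiabatic: P₁V₁^γ = P₂V₂^γ ⇒ P₂ = P₁ (V₁/V₂)^γ.
γ = 7/5 for a diatomic ideal gas.
P₂ = 118 × (15.7/259)^(7/5) = 2.331 kPa.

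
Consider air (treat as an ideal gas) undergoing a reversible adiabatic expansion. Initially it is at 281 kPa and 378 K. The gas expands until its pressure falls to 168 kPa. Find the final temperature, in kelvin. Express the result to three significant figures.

T₂ ≈ 326 K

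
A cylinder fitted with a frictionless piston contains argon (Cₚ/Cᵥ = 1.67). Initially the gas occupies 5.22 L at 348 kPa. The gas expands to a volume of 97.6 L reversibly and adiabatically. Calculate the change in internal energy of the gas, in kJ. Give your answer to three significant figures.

P₂ = P₁(V₁/V₂)^γ = 348×(5.22/97.6)^(1.67) = 2.616 kPa.
For a reversible adiabat, W_by_gas = (P₁V₁ − P₂V₂)/(γ−1).
W_by = (348000×0.00522 − 2616×0.0976) / (0.67) = 2330 J.
Q = 0 ⇒ ΔU = −W_by = -2330 J.

ΔU ≈ -2.33 kJ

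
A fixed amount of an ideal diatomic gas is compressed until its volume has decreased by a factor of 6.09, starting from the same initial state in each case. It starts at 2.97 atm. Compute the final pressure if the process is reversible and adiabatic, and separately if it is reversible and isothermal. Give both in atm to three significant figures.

For a diatomic ideal gas γ = 7/5.
Isothermal: P₂ = P₁(V₁/V₂) = 2.97×6.09 = 18.09 atm.
Adiabatic: P₂ = P₁(V₁/V₂)^γ = 2.97×6.09^(7/5) = 37.26 atm.

adiabatic: 37.3 atm; isothermal: 18.1 atm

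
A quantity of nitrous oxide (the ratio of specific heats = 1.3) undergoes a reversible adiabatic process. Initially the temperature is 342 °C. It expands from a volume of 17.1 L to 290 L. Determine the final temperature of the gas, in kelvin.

T₂ ≈ 263 K

For a reversible adiabat TV^(γ−1) is constant, so T₂ = T₁ (V₁/V₂)^(γ−1).
T₁ = 342 °C = 615.1 K.
T₂ = 615.1 × (17.1/290)^(0.3) = 263.1 K.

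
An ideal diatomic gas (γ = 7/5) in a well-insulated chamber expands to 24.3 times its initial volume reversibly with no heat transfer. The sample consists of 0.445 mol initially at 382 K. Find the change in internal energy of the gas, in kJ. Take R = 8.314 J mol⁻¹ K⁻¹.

ΔU ≈ -2.55 kJ

Adiabatic: T₁V₁^(γ−1) = T₂V₂^(γ−1) ⇒ T₂ = T₁ (V₁/V₂)^(γ−1).
T₂ = 382 × (1/24.3)^(2/5) = 106.6 K.
Q = 0, so ΔU = W_on_gas = nCᵥΔT with Cᵥ = R/(γ−1) = 20.79 J/(mol·K).
ΔU = 0.445 × 20.79 × (106.6 − 382) = -2547 J.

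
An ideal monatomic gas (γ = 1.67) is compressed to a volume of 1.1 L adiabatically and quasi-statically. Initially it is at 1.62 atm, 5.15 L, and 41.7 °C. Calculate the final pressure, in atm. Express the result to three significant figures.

P₂ ≈ 21.3 atm

Adiabatic: P₁V₁^γ = P₂V₂^γ ⇒ P₂ = P₁ (V₁/V₂)^γ.
P₂ = 1.62 × (5.15/1.1)^(1.67) = 21.34 atm.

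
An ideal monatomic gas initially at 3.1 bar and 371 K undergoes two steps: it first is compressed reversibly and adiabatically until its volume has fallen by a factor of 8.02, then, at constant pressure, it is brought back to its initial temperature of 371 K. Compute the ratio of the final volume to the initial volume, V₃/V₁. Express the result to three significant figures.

For a monatomic ideal gas γ = 5/3.
Adiabatic step: V₂/V₁ = 0.1247; T₂ = T₁·8.02^(2/3) = 1486 K.
Isobaric step: V₃/V₂ = T₃/T₂ = 371/1486.
V₃/V₁ = (V₂/V₁)(V₃/V₂) = 0.1247 × (371/1486) = 0.03112.

V₃/V₁ ≈ 0.0311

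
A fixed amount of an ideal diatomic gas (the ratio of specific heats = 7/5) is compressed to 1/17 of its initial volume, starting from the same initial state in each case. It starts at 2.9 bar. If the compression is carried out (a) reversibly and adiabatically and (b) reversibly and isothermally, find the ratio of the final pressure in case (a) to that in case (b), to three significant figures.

P_adiabatic / P_isothermal ≈ 3.11

Isothermal: P_b = P₁(V₁/V₂) = 2.9×17.
Adiabatic: P_a = P₁(V₁/V₂)^γ = 2.9×17^(7/5).
P_a/P_b = (V₁/V₂)^(γ−1) = 17^(2/5) = 3.106.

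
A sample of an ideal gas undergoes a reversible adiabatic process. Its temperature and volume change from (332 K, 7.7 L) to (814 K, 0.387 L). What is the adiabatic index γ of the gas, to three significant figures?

γ ≈ 1.30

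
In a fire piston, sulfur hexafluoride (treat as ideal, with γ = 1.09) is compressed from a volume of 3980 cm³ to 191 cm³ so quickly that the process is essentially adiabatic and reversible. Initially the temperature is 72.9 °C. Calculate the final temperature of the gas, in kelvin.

T₂ ≈ 455 K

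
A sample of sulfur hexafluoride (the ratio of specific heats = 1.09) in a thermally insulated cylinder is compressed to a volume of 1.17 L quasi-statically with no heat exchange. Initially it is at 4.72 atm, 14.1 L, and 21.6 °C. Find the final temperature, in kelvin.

T₂ ≈ 369 K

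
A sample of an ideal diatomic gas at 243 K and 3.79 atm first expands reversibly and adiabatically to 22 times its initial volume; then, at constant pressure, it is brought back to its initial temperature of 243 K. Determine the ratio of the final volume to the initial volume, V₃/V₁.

For a diatomic ideal gas γ = 7/5.
Adiabatic step: V₂/V₁ = 22; T₂ = T₁·(1/22)^(2/5) = 70.57 K.
Isobaric step: V₃/V₂ = T₃/T₂ = 243/70.57.
V₃/V₁ = (V₂/V₁)(V₃/V₂) = 22 × (243/70.57) = 75.75.

V₃/V₁ ≈ 75.8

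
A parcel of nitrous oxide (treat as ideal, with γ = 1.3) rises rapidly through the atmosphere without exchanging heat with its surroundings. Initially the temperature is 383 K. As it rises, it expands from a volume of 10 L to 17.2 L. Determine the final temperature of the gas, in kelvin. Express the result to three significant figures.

For a reversible adiabat TV^(γ−1) is constant, so T₂ = T₁ (V₁/V₂)^(γ−1).
T₂ = 383 × (10/17.2)^(0.3) = 325.5 K.

T₂ ≈ 325 K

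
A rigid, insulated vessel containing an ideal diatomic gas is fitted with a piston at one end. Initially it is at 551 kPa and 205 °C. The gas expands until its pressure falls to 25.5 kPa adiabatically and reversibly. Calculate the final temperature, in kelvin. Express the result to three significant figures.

T₂ ≈ 199 K

Along an adiabat T P^((1−γ)/γ) is constant, so T₂ = T₁ (P₂/P₁)^((γ−1)/γ).
For a diatomic ideal gas γ = 7/5, so (γ−1)/γ = 2/7.
T₁ = 205 °C = 478.1 K.
T₂ = 478.1 × (25.5/551)^(2/7) = 198.7 K.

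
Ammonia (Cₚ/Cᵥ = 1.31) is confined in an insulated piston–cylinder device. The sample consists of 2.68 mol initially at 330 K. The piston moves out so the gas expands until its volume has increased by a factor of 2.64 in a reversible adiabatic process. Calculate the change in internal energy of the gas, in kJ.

ΔU ≈ -6.16 kJ

Adiabatic: T₁V₁^(γ−1) = T₂V₂^(γ−1) ⇒ T₂ = T₁ (V₁/V₂)^(γ−1).
T₂ = 330 × (1/2.64)^(0.31) = 244.2 K.
Q = 0, so ΔU = W_on_gas = nCᵥΔT with Cᵥ = R/(γ−1) = 26.82 J/(mol·K).
ΔU = 2.68 × 26.82 × (244.2 − 330) = -6164 J.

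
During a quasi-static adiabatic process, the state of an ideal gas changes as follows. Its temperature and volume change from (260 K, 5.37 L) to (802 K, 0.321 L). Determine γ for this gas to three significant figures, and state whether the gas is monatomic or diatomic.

γ ≈ 1.40; diatomic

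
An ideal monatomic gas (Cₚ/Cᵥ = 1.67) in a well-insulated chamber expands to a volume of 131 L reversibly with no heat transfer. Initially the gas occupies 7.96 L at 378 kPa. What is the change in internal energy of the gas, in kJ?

P₂ = P₁(V₁/V₂)^γ = 378×(7.96/131)^(1.67) = 3.517 kPa.
For a reversible adiabat, W_by_gas = (P₁V₁ − P₂V₂)/(γ−1).
W_by = (378000×0.00796 − 3517×0.131) / (0.67) = 3803 J.
Q = 0 ⇒ ΔU = −W_by = -3803 J.

ΔU ≈ -3.80 kJ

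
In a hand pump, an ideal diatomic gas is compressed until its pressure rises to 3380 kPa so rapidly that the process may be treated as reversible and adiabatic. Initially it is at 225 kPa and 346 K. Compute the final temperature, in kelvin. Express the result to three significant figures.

T₂ ≈ 750 K

Along an adiabat T P^((1−γ)/γ) is constant, so T₂ = T₁ (P₂/P₁)^((γ−1)/γ).
For a diatomic ideal gas γ = 7/5, so (γ−1)/γ = 2/7.
T₂ = 346 × (3380/225)^(2/7) = 750.4 K.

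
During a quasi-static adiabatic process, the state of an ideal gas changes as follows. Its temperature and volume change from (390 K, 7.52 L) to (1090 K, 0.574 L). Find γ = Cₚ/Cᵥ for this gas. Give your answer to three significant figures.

TV^(γ−1) = const ⇒ γ − 1 = ln(T₂/T₁) / ln(V₁/V₂).
γ = 1 + ln(1090/390) / ln(7.52/0.574) = 1.399.

γ ≈ 1.40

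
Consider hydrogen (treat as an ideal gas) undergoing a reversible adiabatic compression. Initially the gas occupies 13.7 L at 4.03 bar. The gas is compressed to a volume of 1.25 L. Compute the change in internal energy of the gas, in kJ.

ΔU ≈ 22.2 kJ

γ = 7/5 for a diatomic ideal gas.
P₂ = P₁(V₁/V₂)^γ = 4.03×(13.7/1.25)^(7/5) = 115.1 bar.
For a reversible adiabat, W_by_gas = (P₁V₁ − P₂V₂)/(γ−1).
W_by = (403000×0.0137 − 1.151×10^7×0.00125) / (2/5) = -22160 J.
Q = 0 ⇒ ΔU = −W_by = 22160 J.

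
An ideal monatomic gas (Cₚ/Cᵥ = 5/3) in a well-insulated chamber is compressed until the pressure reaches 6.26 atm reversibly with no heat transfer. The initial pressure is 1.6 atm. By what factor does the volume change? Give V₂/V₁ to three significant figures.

From PV^γ = const, V₂/V₁ = (P₁/P₂)^(1/γ).
V₂/V₁ = (1.6/6.26)^(3/5) = 0.4411.

V₂/V₁ ≈ 0.441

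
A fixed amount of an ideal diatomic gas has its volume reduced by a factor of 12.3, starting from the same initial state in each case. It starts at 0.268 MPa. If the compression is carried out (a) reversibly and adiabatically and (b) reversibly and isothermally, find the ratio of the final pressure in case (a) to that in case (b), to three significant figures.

P_adiabatic / P_isothermal ≈ 2.73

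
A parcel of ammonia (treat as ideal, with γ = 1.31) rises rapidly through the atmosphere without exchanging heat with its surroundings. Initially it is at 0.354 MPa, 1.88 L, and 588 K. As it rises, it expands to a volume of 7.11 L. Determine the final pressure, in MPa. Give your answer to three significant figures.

P₂ ≈ 0.0620 MPa

Since PV^γ is constant along a reversible adiabat, P₂ = P₁ (V₁/V₂)^γ.
P₂ = 0.354 × (1.88/7.11)^(1.31) = 0.06197 MPa.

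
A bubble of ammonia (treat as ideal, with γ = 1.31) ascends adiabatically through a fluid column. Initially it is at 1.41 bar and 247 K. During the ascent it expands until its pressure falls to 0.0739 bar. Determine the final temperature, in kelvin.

T₂ ≈ 123 K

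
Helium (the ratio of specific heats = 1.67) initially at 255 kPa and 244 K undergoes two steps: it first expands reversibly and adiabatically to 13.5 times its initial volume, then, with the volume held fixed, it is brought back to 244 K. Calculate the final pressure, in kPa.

P₃ ≈ 18.9 kPa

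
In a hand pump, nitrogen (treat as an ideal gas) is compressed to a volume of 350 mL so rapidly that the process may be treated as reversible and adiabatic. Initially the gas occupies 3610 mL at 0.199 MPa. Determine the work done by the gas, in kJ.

W ≈ -2.77 kJ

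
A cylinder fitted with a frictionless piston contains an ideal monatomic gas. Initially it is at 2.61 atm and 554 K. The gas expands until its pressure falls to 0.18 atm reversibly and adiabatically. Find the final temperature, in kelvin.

Along an adiabat T P^((1−γ)/γ) is constant, so T₂ = T₁ (P₂/P₁)^((γ−1)/γ).
For a monatomic ideal gas γ = 5/3, so (γ−1)/γ = 2/5.
T₂ = 554 × (0.18/2.61)^(2/5) = 190.1 K.

T₂ ≈ 190 K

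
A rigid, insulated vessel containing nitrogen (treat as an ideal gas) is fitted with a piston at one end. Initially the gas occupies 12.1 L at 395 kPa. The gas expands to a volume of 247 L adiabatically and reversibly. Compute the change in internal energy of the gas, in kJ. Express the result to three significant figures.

ΔU ≈ -8.37 kJ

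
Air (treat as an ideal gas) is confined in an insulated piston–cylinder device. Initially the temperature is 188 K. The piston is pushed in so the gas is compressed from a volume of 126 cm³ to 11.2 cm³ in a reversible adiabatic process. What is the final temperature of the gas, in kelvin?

Adiabatic: T₁V₁^(γ−1) = T₂V₂^(γ−1) ⇒ T₂ = T₁ (V₁/V₂)^(γ−1).
For a diatomic ideal gas γ = 7/5, so γ−1 = 2/5.
T₂ = 188 × (126/11.2)^(2/5) = 495 K.

T₂ ≈ 495 K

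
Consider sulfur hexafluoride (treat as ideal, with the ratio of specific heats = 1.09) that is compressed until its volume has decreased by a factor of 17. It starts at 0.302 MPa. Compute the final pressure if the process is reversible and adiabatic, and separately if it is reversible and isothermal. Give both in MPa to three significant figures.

Isothermal: P₂ = P₁(V₁/V₂) = 0.302×17 = 5.134 MPa.
Adiabatic: P₂ = P₁(V₁/V₂)^γ = 0.302×17^(1.09) = 6.625 MPa.

adiabatic: 6.63 MPa; isothermal: 5.13 MPa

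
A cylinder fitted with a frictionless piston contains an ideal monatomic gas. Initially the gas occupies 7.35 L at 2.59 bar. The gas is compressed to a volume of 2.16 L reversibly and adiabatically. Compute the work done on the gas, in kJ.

W ≈ 3.60 kJ

γ = 5/3 for a monatomic ideal gas.
P₂ = P₁(V₁/V₂)^γ = 2.59×(7.35/2.16)^(5/3) = 19.94 bar.
For a reversible adiabat, W_by_gas = (P₁V₁ − P₂V₂)/(γ−1).
W_by = (259000×0.00735 − 1.994×10^6×0.00216) / (2/3) = -3605 J.
W_on_gas = −W_by = 3605 J.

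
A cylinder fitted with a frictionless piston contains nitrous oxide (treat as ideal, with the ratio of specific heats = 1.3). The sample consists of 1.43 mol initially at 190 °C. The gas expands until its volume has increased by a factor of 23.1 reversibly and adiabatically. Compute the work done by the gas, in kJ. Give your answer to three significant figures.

Adiabatic: T₁V₁^(γ−1) = T₂V₂^(γ−1) ⇒ T₂ = T₁ (V₁/V₂)^(γ−1).
T₁ = 190 °C = 463.1 K.
T₂ = 463.1 × (1/23.1)^(0.3) = 180.6 K.
Q = 0, so ΔU = W_on_gas = nCᵥΔT with Cᵥ = R/(γ−1) = 27.71 J/(mol·K).
ΔU = 1.43 × 27.71 × (180.6 − 463.1) = -11200 J.
Work done by the gas = −ΔU = 11200 J.

W ≈ 11.2 kJ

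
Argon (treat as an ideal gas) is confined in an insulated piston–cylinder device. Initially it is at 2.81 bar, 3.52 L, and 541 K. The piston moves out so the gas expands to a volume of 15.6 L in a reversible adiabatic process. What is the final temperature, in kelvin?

T₂ ≈ 201 K

For a reversible adiabat TV^(γ−1) is constant, so T₂ = T₁ (V₁/V₂)^(γ−1).
γ = 5/3 for a monatomic ideal gas.
T₂ = 541 × (3.52/15.6)^(2/3) = 200.5 K.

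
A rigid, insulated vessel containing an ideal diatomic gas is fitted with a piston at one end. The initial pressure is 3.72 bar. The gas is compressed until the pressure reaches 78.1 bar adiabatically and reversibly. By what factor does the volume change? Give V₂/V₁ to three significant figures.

V₂/V₁ ≈ 0.114

From PV^γ = const, V₂/V₁ = (P₁/P₂)^(1/γ).
For a diatomic ideal gas γ = 7/5.
V₂/V₁ = (3.72/78.1)^(5/7) = 0.1137.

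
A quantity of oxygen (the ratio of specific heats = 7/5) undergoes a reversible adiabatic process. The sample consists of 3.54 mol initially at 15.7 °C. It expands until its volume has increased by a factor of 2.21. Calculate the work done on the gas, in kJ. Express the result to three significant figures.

W ≈ -5.78 kJ

Adiabatic: T₁V₁^(γ−1) = T₂V₂^(γ−1) ⇒ T₂ = T₁ (V₁/V₂)^(γ−1).
T₁ = 15.7 °C = 288.8 K.
T₂ = 288.8 × (1/2.21)^(2/5) = 210.3 K.
Q = 0, so ΔU = W_on_gas = nCᵥΔT with Cᵥ = R/(γ−1) = 20.79 J/(mol·K).
ΔU = 3.54 × 20.79 × (210.3 − 288.8) = -5777 J.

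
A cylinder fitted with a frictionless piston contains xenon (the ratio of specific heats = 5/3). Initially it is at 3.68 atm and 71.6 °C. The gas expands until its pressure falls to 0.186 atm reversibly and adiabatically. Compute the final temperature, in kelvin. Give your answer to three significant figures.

Adiabatic: T₂/T₁ = (P₂/P₁)^((γ−1)/γ).
T₁ = 71.6 °C = 344.8 K.
T₂ = 344.8 × (0.186/3.68)^(2/5) = 104.5 K.

T₂ ≈ 104 K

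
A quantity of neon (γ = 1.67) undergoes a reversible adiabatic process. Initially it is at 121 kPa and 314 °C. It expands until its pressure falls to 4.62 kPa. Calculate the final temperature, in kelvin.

T₂ ≈ 158 K

Along an adiabat T P^((1−γ)/γ) is constant, so T₂ = T₁ (P₂/P₁)^((γ−1)/γ).
T₁ = 314 °C = 587.1 K.
T₂ = 587.1 × (4.62/121)^(0.401) = 158.4 K.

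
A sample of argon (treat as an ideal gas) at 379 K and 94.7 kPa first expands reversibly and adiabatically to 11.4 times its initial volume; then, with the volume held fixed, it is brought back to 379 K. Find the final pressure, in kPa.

For a monatomic ideal gas γ = 5/3.
Adiabatic step (PV^γ = const): P₂ = 94.7×(1/11.4)^(5/3) = 1.64 kPa; T₂ = 379×(1/11.4)^(2/3) = 74.82 K.
Isochoric: P₃ = P₂(T₃/T₂) = 1.64 × (379/74.82) = 8.307 kPa.

P₃ ≈ 8.31 kPa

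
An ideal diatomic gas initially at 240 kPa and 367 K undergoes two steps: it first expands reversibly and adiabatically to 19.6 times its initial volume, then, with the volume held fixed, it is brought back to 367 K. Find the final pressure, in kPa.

For a diatomic ideal gas γ = 7/5.
Adiabatic step (PV^γ = const): P₂ = 240×(1/19.6)^(7/5) = 3.724 kPa; T₂ = 367×(1/19.6)^(2/5) = 111.6 K.
Isochoric: P₃ = P₂(T₃/T₂) = 3.724 × (367/111.6) = 12.24 kPa.

P₃ ≈ 12.2 kPa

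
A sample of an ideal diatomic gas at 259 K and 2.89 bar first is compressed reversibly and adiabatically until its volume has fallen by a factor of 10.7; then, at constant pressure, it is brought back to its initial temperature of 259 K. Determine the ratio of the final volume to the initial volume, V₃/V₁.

V₃/V₁ ≈ 0.0362

For a diatomic ideal gas γ = 7/5.
Adiabatic step: V₂/V₁ = 0.09346; T₂ = T₁·10.7^(2/5) = 668.4 K.
Isobaric step: V₃/V₂ = T₃/T₂ = 259/668.4.
V₃/V₁ = (V₂/V₁)(V₃/V₂) = 0.09346 × (259/668.4) = 0.03621.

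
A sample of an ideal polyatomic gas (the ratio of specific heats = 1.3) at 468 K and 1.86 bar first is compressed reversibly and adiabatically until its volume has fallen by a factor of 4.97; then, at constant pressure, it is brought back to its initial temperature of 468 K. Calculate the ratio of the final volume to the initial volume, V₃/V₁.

Adiabatic step: V₂/V₁ = 0.2012; T₂ = T₁·4.97^(0.3) = 757.1 K.
Isobaric step: V₃/V₂ = T₃/T₂ = 468/757.1.
V₃/V₁ = (V₂/V₁)(V₃/V₂) = 0.2012 × (468/757.1) = 0.1244.

V₃/V₁ ≈ 0.124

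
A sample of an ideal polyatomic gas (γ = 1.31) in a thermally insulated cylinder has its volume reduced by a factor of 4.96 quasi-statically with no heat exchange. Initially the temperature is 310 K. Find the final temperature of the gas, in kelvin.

Adiabatic: T₁V₁^(γ−1) = T₂V₂^(γ−1) ⇒ T₂ = T₁ (V₁/V₂)^(γ−1).
T₂ = 310 × 4.96^(0.31) = 509.3 K.

T₂ ≈ 509 K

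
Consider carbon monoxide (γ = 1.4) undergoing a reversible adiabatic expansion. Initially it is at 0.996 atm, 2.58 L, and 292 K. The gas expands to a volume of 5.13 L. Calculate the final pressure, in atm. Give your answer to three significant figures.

Adiabatic: P₁V₁^γ = P₂V₂^γ ⇒ P₂ = P₁ (V₁/V₂)^γ.
P₂ = 0.996 × (2.58/5.13)^(1.4) = 0.3805 atm.

P₂ ≈ 0.381 atm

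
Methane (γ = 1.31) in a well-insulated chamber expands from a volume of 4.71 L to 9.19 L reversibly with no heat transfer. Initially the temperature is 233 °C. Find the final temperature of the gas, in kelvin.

T₂ ≈ 411 K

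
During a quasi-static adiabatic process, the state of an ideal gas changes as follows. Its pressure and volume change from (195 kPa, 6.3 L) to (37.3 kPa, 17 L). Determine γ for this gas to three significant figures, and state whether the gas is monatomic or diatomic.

γ ≈ 1.67; monatomic

PV^γ = const ⇒ γ = ln(P₂/P₁) / ln(V₁/V₂).
γ = ln(37.3/195) / ln(6.3/17) = 1.666.
γ ≈ 1.67 is close to 5/3, so the gas is monatomic.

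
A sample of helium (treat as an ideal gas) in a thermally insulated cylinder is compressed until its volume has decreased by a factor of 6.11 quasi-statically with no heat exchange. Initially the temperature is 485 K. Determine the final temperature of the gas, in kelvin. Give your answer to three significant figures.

Adiabatic: T₁V₁^(γ−1) = T₂V₂^(γ−1) ⇒ T₂ = T₁ (V₁/V₂)^(γ−1).
For a monatomic ideal gas γ = 5/3, so γ−1 = 2/3.
T₂ = 485 × 6.11^(2/3) = 1621 K.

T₂ ≈ 1620 K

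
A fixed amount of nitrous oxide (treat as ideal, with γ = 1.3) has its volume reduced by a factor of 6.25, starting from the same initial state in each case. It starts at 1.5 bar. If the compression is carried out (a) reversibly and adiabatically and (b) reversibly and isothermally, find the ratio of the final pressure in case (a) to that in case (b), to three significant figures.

P_adiabatic / P_isothermal ≈ 1.73

Isothermal: P_b = P₁(V₁/V₂) = 1.5×6.25.
Adiabatic: P_a = P₁(V₁/V₂)^γ = 1.5×6.25^(1.3).
P_a/P_b = (V₁/V₂)^(γ−1) = 6.25^(0.3) = 1.733.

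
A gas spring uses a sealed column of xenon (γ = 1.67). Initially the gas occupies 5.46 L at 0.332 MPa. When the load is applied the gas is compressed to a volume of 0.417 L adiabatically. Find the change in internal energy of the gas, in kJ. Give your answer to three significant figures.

ΔU ≈ 12.5 kJ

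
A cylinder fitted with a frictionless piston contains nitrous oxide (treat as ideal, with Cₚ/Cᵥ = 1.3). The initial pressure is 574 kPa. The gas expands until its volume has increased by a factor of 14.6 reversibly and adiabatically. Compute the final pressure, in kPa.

P₂ ≈ 17.6 kPa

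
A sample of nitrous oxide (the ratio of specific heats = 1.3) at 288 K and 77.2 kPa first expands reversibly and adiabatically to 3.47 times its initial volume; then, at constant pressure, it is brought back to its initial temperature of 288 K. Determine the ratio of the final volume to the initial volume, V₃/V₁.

V₃/V₁ ≈ 5.04

Adiabatic step: V₂/V₁ = 3.47; T₂ = T₁·(1/3.47)^(0.3) = 198.3 K.
Isobaric step: V₃/V₂ = T₃/T₂ = 288/198.3.
V₃/V₁ = (V₂/V₁)(V₃/V₂) = 3.47 × (288/198.3) = 5.04.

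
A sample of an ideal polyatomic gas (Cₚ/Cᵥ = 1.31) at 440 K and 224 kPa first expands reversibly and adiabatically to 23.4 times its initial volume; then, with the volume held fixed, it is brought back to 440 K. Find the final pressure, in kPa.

Adiabatic step (PV^γ = const): P₂ = 224×(1/23.4)^(1.31) = 3.602 kPa; T₂ = 440×(1/23.4)^(0.31) = 165.6 K.
Isochoric: P₃ = P₂(T₃/T₂) = 3.602 × (440/165.6) = 9.573 kPa.

P₃ ≈ 9.57 kPa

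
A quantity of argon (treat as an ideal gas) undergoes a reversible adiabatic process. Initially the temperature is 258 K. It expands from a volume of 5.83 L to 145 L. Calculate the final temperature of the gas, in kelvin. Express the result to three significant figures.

Adiabatic: T₁V₁^(γ−1) = T₂V₂^(γ−1) ⇒ T₂ = T₁ (V₁/V₂)^(γ−1).
For a monatomic ideal gas γ = 5/3, so γ−1 = 2/3.
T₂ = 258 × (5.83/145)^(2/3) = 30.28 K.

T₂ ≈ 30.3 K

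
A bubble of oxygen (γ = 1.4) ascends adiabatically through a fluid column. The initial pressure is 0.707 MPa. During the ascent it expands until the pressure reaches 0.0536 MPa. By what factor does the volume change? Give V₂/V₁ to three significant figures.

From PV^γ = const, V₂/V₁ = (P₁/P₂)^(1/γ).
V₂/V₁ = (0.707/0.0536)^(0.714) = 6.312.

V₂/V₁ ≈ 6.31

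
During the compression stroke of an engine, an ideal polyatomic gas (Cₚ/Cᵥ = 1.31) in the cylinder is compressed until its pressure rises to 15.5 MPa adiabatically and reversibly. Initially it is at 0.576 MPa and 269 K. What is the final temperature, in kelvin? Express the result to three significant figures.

T₂ ≈ 586 K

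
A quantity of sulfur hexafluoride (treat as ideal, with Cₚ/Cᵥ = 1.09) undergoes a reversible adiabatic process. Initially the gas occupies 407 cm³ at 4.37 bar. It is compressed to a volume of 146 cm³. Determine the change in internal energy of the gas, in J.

ΔU ≈ 191 J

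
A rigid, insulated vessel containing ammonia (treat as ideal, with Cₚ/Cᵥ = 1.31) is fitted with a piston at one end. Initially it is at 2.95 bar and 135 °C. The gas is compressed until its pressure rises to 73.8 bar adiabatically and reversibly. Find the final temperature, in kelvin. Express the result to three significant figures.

T₂ ≈ 874 K

Adiabatic: T₂/T₁ = (P₂/P₁)^((γ−1)/γ).
T₁ = 135 °C = 408.1 K.
T₂ = 408.1 × (73.8/2.95)^(0.237) = 874.4 K.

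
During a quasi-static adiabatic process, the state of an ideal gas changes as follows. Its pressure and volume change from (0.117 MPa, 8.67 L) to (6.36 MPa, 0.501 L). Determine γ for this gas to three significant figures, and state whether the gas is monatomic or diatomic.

γ ≈ 1.40; diatomic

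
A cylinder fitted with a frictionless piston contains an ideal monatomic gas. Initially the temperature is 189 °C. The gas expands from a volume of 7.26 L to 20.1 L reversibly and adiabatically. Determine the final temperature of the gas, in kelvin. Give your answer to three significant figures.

For a reversible adiabat TV^(γ−1) is constant, so T₂ = T₁ (V₁/V₂)^(γ−1).
For a monatomic ideal gas γ = 5/3, so γ−1 = 2/3.
T₁ = 189 °C = 462.1 K.
T₂ = 462.1 × (7.26/20.1)^(2/3) = 234.4 K.

T₂ ≈ 234 K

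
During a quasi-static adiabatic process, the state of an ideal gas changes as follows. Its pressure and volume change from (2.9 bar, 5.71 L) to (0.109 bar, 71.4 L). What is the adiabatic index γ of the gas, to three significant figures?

γ ≈ 1.30

PV^γ = const ⇒ γ = ln(P₂/P₁) / ln(V₁/V₂).
γ = ln(0.109/2.9) / ln(5.71/71.4) = 1.299.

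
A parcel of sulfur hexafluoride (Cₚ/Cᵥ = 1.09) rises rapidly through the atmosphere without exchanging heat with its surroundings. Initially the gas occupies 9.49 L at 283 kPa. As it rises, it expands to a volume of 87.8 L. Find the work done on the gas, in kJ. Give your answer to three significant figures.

W ≈ -5.41 kJ

P₂ = P₁(V₁/V₂)^γ = 283×(9.49/87.8)^(1.09) = 25.04 kPa.
For a reversible adiabat, W_by_gas = (P₁V₁ − P₂V₂)/(γ−1).
W_by = (283000×0.00949 − 25040×0.0878) / (0.09) = 5415 J.
W_on_gas = −W_by = -5415 J.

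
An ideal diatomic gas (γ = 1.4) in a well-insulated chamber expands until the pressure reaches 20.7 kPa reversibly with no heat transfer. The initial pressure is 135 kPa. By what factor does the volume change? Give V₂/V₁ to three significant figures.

V₂/V₁ ≈ 3.82

From PV^γ = const, V₂/V₁ = (P₁/P₂)^(1/γ).
V₂/V₁ = (135/20.7)^(0.714) = 3.817.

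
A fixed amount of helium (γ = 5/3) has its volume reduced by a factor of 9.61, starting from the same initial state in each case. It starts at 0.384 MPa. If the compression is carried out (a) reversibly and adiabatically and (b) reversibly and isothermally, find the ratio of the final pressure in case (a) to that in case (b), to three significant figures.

Isothermal: P_b = P₁(V₁/V₂) = 0.384×9.61.
Adiabatic: P_a = P₁(V₁/V₂)^γ = 0.384×9.61^(5/3).
P_a/P_b = (V₁/V₂)^(γ−1) = 9.61^(2/3) = 4.52.

P_adiabatic / P_isothermal ≈ 4.52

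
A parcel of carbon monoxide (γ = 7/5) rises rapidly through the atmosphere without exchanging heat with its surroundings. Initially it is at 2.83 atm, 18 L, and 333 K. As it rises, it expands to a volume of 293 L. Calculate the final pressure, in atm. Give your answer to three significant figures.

P₂ ≈ 0.0570 atm

Adiabatic: P₁V₁^γ = P₂V₂^γ ⇒ P₂ = P₁ (V₁/V₂)^γ.
P₂ = 2.83 × (18/293)^(7/5) = 0.05696 atm.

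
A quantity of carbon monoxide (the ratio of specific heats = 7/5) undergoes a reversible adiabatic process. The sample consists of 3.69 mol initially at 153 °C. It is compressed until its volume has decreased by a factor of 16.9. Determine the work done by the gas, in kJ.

W ≈ -68.6 kJ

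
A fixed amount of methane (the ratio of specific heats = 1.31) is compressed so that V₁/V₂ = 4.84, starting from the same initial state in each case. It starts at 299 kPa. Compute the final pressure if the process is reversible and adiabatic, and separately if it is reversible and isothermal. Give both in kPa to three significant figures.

adiabatic: 2360 kPa; isothermal: 1450 kPa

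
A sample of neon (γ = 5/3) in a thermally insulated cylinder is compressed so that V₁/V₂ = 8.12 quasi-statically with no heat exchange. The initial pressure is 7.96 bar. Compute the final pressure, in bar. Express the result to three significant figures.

P₂ ≈ 261 bar

Since PV^γ is constant along a reversible adiabat, P₂ = P₁ (V₁/V₂)^γ.
P₂ = 7.96 × 8.12^(5/3) = 261.1 bar.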